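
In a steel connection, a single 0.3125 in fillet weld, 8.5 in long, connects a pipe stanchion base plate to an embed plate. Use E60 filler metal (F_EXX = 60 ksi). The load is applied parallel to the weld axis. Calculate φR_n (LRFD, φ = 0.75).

Effective throat t_e = 0.707 × 0.3125 = 0.2209 in.
Total length L = 8.5 in; A_we = 0.2209 × 8.5 = 1.878 in².
F_nw = 0.6 F_EXX = 0.6 × 60 = 36 ksi.
φR_n = 0.75 × 36 × 1.878 = 50.71 kips.

φR_n ≈ 50.7 kips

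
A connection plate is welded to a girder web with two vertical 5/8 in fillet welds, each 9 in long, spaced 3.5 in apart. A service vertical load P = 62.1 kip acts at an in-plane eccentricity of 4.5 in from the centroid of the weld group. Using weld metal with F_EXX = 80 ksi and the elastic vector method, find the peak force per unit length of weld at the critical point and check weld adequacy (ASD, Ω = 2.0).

f_max ≈ 9.45 kip/in; adequate

Total weld length L_w = 18 in. Treat welds as unit-width lines.
Polar moment about centroid: J = 2[d³/12 + d(b/2)²] = 2[9³/12 + 9×1.75²] = 176.6 in³.
Direct shear f_v = P/L_w = 62.1 / 18 = 3.45 kip/in (vertical).
Torsion M = P·e = 62.1 × 4.5 = 279.45 kip·in.
Critical point at (x, y) = (1.75, 4.5) from centroid. f_tx = M·y/J = 7.12 kip/in; f_ty = M·x/J = 2.769 kip/in.
Resultant f_max = √[f_tx² + (f_v + f_ty)²] = √[7.12² + (3.45 + 2.769)²] = 9.453 kip/in.
Capacity per unit length: r_n/Ω = (1/2.0) × 0.6 × 80 × (0.707 × 0.625) = 10.6 kip/in.
9.453 ≤ 10.6 → adequate.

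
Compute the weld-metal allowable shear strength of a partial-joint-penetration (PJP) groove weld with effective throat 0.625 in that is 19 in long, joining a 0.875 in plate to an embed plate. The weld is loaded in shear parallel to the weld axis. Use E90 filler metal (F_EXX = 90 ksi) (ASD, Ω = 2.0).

Effective throat (given) t_e = 0.625 in.
A_we = 0.625 × 19 = 11.88 in².
F_nw = 0.6 F_EXX = 54 ksi.
R_n/Ω = (54 × 11.88) / 2.0 = 320.6 kips.

R_n/Ω ≈ 321 kips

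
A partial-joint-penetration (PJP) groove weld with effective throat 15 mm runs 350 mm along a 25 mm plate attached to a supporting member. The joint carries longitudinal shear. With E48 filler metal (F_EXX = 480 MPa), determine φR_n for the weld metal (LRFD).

Effective throat (given) t_e = 15 mm.
A_we = 15 × 350 = 5250 mm².
F_nw = 0.6 F_EXX = 288 MPa.
φR_n = 0.75 × 288 × 5250 × 10⁻³ = 1134 kN.

φR_n ≈ 1130 kN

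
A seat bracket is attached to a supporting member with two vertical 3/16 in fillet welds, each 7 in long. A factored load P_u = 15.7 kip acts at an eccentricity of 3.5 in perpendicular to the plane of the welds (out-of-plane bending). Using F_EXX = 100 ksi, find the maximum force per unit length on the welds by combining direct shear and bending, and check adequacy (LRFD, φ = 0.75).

L_w = 2 × 7 = 14 in; section modulus (unit throat) S = 2 × L²/6 = 16.33 in².
Direct shear f_v = P/L_w = 15.7/14 = 1.121 kip/in.
Moment M = P × e = 15.7 × 3.5 = 54.95 kip·in; bending f_b = M/S = 3.364 kip/in.
f_max = √(f_v² + f_b²) = √(1.121² + 3.364²) = 3.546 kip/in.
φr_n = 0.75 × 0.6 × 100 × (0.707 × 0.1875) = 5.965 kip/in → adequate.

f_max ≈ 3.55 kip/in; adequate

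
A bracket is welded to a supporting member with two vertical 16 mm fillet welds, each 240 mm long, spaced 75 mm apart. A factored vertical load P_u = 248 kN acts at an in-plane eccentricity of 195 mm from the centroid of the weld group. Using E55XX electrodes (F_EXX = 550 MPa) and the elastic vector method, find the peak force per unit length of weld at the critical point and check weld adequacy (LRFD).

Total weld length L_w = 480 mm. Treat welds as unit-width lines.
Polar moment about centroid: J = 2[d³/12 + d(b/2)²] = 2[240³/12 + 240×37.5²] = 2979000 mm³.
Direct shear f_v = P/L_w = 248×10³ / 480 = 516.7 N/mm (vertical).
Torsion M = P·e = 248×10³ × 195 = 48360000 N·mm.
Critical point at (x, y) = (37.5, 120) from centroid. f_tx = M·y/J = 1948 N/mm; f_ty = M·x/J = 608.8 N/mm.
Resultant f_max = √[f_tx² + (f_v + f_ty)²] = √[1948² + (516.7 + 608.8)²] = 2250 N/mm.
Capacity per unit length: φr_n = 0.75 × 0.6 × 550 × (0.707 × 16) = 2800 N/mm.
2250 ≤ 2800 → adequate.

f_max ≈ 2250 N/mm; adequate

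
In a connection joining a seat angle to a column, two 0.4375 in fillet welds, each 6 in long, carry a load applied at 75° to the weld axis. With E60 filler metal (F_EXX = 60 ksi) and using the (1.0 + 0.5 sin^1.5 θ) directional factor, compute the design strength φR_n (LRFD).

φR_n ≈ 148 kip

t_e = 0.707 × 0.4375 = 0.3093 in; A_we = 0.3093 × 12 = 3.712 in².
Directional factor: 1.0 + 0.5 sin^1.5(75°) = 1.475.
F_nw = 0.6 × 60 × 1.475 = 53.09 ksi.
φR_n = 0.75 × 53.09 × 3.712 = 147.8 kip.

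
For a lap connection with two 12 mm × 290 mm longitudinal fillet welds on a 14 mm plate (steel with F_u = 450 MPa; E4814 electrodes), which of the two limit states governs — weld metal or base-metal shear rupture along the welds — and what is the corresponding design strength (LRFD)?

E48XX → F_EXX = 480 MPa.
t_e = 0.707 × 12 = 8.484 mm; L = 580 mm.
Weld metal: φR_n = 0.75 × 0.6 × 480 × 8.484 × 580 × 10⁻³ = 1063 kN.
Base metal (shear rupture): φR_n = 0.75 × 0.6 × 450 × 14 × 580 × 10⁻³ = 1644 kN.
Governing: weld metal.

φR_n ≈ 1060 kN (weld metal governs)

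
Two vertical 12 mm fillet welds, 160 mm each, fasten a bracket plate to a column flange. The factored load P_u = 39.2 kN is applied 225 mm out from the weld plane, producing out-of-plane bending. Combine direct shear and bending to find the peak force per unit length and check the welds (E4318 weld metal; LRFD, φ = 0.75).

E43XX → F_EXX = 430 MPa.
L_w = 2 × 160 = 320 mm; section modulus (unit throat) S = 2 × L²/6 = 8533 mm².
Direct shear f_v = P/L_w = 39.2×10³/320 = 122.5 N/mm.
Moment M = P × e = 39.2×10³ × 225 = 8820000 N·mm; bending f_b = M/S = 1034 N/mm.
f_max = √(f_v² + f_b²) = √(122.5² + 1034²) = 1041 N/mm.
φr_n = 0.75 × 0.6 × 430 × (0.707 × 12) = 1642 N/mm → adequate.

f_max ≈ 1040 N/mm; adequate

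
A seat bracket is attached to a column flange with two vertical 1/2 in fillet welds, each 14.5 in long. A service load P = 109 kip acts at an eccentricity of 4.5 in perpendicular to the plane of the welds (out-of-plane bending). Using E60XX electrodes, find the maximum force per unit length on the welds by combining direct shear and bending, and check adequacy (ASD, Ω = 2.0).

E60XX → F_EXX = 60 ksi.
L_w = 2 × 14.5 = 29 in; section modulus (unit throat) S = 2 × L²/6 = 70.08 in².
Direct shear f_v = P/L_w = 109/29 = 3.759 kip/in.
Moment M = P × e = 109 × 4.5 = 490.5 kip·in; bending f_b = M/S = 6.999 kip/in.
f_max = √(f_v² + f_b²) = √(3.759² + 6.999²) = 7.944 kip/in.
r_n/Ω = (1/2.0) × 0.6 × 60 × (0.707 × 0.5) = 6.363 kip/in → NOT adequate.

f_max ≈ 7.94 kip/in; NOT adequate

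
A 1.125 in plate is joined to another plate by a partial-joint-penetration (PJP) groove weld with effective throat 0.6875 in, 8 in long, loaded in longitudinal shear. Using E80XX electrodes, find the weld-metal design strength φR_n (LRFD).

φR_n ≈ 198 kip

E80XX → F_EXX = 80 ksi.
Effective throat (given) t_e = 0.6875 in.
A_we = 0.6875 × 8 = 5.5 in².
F_nw = 0.6 F_EXX = 48 ksi.
φR_n = 0.75 × 48 × 5.5 = 198 kip.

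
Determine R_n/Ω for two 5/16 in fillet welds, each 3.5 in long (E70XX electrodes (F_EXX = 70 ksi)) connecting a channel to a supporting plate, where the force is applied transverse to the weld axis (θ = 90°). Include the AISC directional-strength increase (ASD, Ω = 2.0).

t_e = 0.707 × 0.3125 = 0.2209 in; A_we = 0.2209 × 7 = 1.547 in².
Directional factor: 1.0 + 0.5 sin^1.5(90°) = 1.5.
F_nw = 0.6 × 70 × 1.5 = 63 ksi.
R_n/Ω = (63 × 1.547) / 2.0 = 48.72 kips.

R_n/Ω ≈ 48.7 kips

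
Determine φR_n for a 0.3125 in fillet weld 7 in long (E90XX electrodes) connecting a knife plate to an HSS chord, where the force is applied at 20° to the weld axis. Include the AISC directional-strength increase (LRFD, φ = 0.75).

E90XX → F_EXX = 90 ksi.
t_e = 0.707 × 0.3125 = 0.2209 in; A_we = 0.2209 × 7 = 1.547 in².
Directional factor: 1.0 + 0.5 sin^1.5(20°) = 1.1.
F_nw = 0.6 × 90 × 1.1 = 59.4 ksi.
φR_n = 0.75 × 59.4 × 1.547 = 68.9 kips.

φR_n ≈ 68.9 kips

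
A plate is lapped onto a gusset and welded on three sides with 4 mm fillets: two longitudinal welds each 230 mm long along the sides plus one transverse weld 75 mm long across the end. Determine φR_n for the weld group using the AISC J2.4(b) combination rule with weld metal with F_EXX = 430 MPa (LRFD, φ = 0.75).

t_e = 0.707 × 4 = 2.828 mm.
R_nwl = 0.6 × 430 × 2.828 × 460 × 10⁻³ = 335.6 kN (longitudinal, 2 welds).
R_nwt = 0.6 × 430 × 2.828 × 75 × 10⁻³ = 54.72 kN (transverse, base value).
(i) R_nwl + R_nwt = 390.3 kN; (ii) 0.85 R_nwl + 1.5 R_nwt = 367.4 kN.
R_n = max = 390.3 kN [governs: (i)]; φR_n = 292.8 kN.

φR_n ≈ 293 kN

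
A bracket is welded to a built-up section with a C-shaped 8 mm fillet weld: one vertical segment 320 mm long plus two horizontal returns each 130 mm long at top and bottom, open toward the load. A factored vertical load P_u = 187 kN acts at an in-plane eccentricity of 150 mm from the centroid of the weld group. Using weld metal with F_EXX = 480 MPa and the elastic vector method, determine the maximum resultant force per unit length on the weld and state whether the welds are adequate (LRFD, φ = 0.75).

Total weld length L_w = 580 mm. Treat welds as unit-width lines.
Centroid: x̄ = 2×130×65 / 580 = 29.14 mm from the vertical weld.
Polar moment about centroid: J = I_x + I_y = [320³/12 + 2×130×160²] + [320×29.14² + 2(130³/12 + 130×35.86²)] = 10360000 mm³.
Direct shear f_v = P/L_w = 187×10³ / 580 = 322.4 N/mm (vertical).
Torsion M = P·e = 187×10³ × 150 = 28050000 N·mm.
Critical point at (x, y) = (100.9, 160) from centroid. f_tx = M·y/J = 433.3 N/mm; f_ty = M·x/J = 273.1 N/mm.
Resultant f_max = √[f_tx² + (f_v + f_ty)²] = √[433.3² + (322.4 + 273.1)²] = 736.5 N/mm.
Capacity per unit length: φr_n = 0.75 × 0.6 × 480 × (0.707 × 8) = 1222 N/mm.
736.5 ≤ 1222 → adequate.

f_max ≈ 736 N/mm; adequate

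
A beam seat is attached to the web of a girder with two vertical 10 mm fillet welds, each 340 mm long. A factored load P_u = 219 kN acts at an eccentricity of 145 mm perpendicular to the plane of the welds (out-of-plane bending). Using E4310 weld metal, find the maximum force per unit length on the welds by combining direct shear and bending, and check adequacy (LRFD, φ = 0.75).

f_max ≈ 885 N/mm; adequate

E43XX → F_EXX = 430 MPa.
L_w = 2 × 340 = 680 mm; section modulus (unit throat) S = 2 × L²/6 = 38530 mm².
Direct shear f_v = P/L_w = 219×10³/680 = 322.1 N/mm.
Moment M = P × e = 219×10³ × 145 = 31755000 N·mm; bending f_b = M/S = 824.1 N/mm.
f_max = √(f_v² + f_b²) = √(322.1² + 824.1²) = 884.8 N/mm.
φr_n = 0.75 × 0.6 × 430 × (0.707 × 10) = 1368 N/mm → adequate.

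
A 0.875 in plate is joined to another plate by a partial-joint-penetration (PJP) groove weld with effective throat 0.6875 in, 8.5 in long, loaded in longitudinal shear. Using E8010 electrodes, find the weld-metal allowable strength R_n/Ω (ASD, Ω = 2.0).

R_n/Ω ≈ 140 kips

E80XX → F_EXX = 80 ksi.
Effective throat (given) t_e = 0.6875 in.
A_we = 0.6875 × 8.5 = 5.844 in².
F_nw = 0.6 F_EXX = 48 ksi.
R_n/Ω = (48 × 5.844) / 2.0 = 140.2 kips.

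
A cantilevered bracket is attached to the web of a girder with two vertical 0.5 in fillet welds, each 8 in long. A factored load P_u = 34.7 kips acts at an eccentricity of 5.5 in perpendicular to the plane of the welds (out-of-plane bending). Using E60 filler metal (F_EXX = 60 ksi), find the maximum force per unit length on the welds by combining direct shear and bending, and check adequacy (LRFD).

L_w = 2 × 8 = 16 in; section modulus (unit throat) S = 2 × L²/6 = 21.33 in².
Direct shear f_v = P/L_w = 34.7/16 = 2.169 kip/in.
Moment M = P × e = 34.7 × 5.5 = 190.85 kip·in; bending f_b = M/S = 8.946 kip/in.
f_max = √(f_v² + f_b²) = √(2.169² + 8.946²) = 9.205 kip/in.
φr_n = 0.75 × 0.6 × 60 × (0.707 × 0.5) = 9.544 kip/in → adequate.

f_max ≈ 9.21 kip/in; adequate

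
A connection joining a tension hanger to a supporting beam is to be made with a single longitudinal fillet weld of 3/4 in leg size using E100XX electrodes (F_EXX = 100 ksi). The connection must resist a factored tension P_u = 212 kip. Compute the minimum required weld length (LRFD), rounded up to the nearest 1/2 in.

Throat t_e = 0.707 × 0.75 = 0.5302 in.
φr_n = 0.75 × 0.6 × 100 × 0.5302 = 23.86 kip/in.
L_req = P_u / φr_n = 212 / 23.86 = 8.885 in total.
Round up → use L = 9 in.

L = 9 in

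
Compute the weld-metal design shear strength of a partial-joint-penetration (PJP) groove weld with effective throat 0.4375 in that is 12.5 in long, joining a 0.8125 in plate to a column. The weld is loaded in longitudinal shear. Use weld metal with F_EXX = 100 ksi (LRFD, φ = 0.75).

φR_n ≈ 246 kip

Effective throat (given) t_e = 0.4375 in.
A_we = 0.4375 × 12.5 = 5.469 in².
F_nw = 0.6 F_EXX = 60 ksi.
φR_n = 0.75 × 60 × 5.469 = 246.1 kip.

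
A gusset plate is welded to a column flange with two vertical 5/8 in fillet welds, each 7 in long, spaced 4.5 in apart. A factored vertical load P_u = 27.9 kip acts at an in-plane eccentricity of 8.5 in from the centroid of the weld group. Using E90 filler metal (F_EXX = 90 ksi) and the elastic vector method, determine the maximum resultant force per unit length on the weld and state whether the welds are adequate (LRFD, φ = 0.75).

Total weld length L_w = 14 in. Treat welds as unit-width lines.
Polar moment about centroid: J = 2[d³/12 + d(b/2)²] = 2[7³/12 + 7×2.25²] = 128 in³.
Direct shear f_v = P/L_w = 27.9 / 14 = 1.993 kip/in (vertical).
Torsion M = P·e = 27.9 × 8.5 = 237.15 kip·in.
Critical point at (x, y) = (2.25, 3.5) from centroid. f_tx = M·y/J = 6.482 kip/in; f_ty = M·x/J = 4.167 kip/in.
Resultant f_max = √[f_tx² + (f_v + f_ty)²] = √[6.482² + (1.993 + 4.167)²] = 8.943 kip/in.
Capacity per unit length: φr_n = 0.75 × 0.6 × 90 × (0.707 × 0.625) = 17.9 kip/in.
8.943 ≤ 17.9 → adequate.

f_max ≈ 8.94 kip/in; adequate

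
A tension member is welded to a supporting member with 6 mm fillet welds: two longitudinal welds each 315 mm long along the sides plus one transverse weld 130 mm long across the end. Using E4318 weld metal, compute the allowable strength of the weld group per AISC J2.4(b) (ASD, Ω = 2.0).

R_n/Ω ≈ 416 kN

E43XX → F_EXX = 430 MPa.
t_e = 0.707 × 6 = 4.242 mm.
R_nwl = 0.6 × 430 × 4.242 × 630 × 10⁻³ = 689.5 kN (longitudinal, 2 welds).
R_nwt = 0.6 × 430 × 4.242 × 130 × 10⁻³ = 142.3 kN (transverse, base value).
(i) R_nwl + R_nwt = 831.8 kN; (ii) 0.85 R_nwl + 1.5 R_nwt = 799.5 kN.
R_n = max = 831.8 kN [governs: (i)]; R_n/Ω = 415.9 kN.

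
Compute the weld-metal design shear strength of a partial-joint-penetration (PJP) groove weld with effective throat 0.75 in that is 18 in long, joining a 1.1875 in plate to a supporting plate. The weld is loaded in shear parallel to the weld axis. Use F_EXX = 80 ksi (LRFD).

φR_n ≈ 486 kips

Effective throat (given) t_e = 0.75 in.
A_we = 0.75 × 18 = 13.5 in².
F_nw = 0.6 F_EXX = 48 ksi.
φR_n = 0.75 × 48 × 13.5 = 486 kips.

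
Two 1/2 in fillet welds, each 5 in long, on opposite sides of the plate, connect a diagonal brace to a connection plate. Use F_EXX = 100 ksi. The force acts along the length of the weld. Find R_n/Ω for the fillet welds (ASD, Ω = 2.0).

R_n/Ω ≈ 106 kips

Effective throat t_e = 0.707 × 0.5 = 0.3535 in.
Total length L = 10 in; A_we = 0.3535 × 10 = 3.535 in².
F_nw = 0.6 F_EXX = 0.6 × 100 = 60 ksi.
R_n = 60 × 3.535 = 212.1 kips; R_n/Ω = 212.1/2.0 = 106 kips.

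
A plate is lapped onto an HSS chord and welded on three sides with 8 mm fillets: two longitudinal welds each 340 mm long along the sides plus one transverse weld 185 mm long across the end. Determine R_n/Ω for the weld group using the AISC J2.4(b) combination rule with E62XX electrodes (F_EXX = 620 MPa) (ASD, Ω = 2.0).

t_e = 0.707 × 8 = 5.656 mm.
R_nwl = 0.6 × 620 × 5.656 × 680 × 10⁻³ = 1431 kN (longitudinal, 2 welds).
R_nwt = 0.6 × 620 × 5.656 × 185 × 10⁻³ = 389.2 kN (transverse, base value).
(i) R_nwl + R_nwt = 1820 kN; (ii) 0.85 R_nwl + 1.5 R_nwt = 1800 kN.
R_n = max = 1820 kN [governs: (i)]; R_n/Ω = 910 kN.

R_n/Ω ≈ 910 kN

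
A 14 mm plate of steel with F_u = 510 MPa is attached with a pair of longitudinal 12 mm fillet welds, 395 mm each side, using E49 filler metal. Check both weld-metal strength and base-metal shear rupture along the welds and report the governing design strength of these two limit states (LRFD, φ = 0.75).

E49XX → F_EXX = 490 MPa.
t_e = 0.707 × 12 = 8.484 mm; L = 790 mm.
Weld metal: φR_n = 0.75 × 0.6 × 490 × 8.484 × 790 × 10⁻³ = 1478 kN.
Base metal (shear rupture): φR_n = 0.75 × 0.6 × 510 × 14 × 790 × 10⁻³ = 2538 kN.
Governing: weld metal.

φR_n ≈ 1480 kN (weld metal governs)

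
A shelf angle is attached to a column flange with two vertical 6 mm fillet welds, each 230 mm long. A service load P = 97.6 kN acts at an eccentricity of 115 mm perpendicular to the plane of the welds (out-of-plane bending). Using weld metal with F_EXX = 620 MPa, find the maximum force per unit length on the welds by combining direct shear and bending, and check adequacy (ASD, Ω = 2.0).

f_max ≈ 671 N/mm; adequate

L_w = 2 × 230 = 460 mm; section modulus (unit throat) S = 2 × L²/6 = 17630 mm².
Direct shear f_v = P/L_w = 97.6×10³/460 = 212.2 N/mm.
Moment M = P × e = 97.6×10³ × 115 = 11224000 N·mm; bending f_b = M/S = 636.5 N/mm.
f_max = √(f_v² + f_b²) = √(212.2² + 636.5²) = 671 N/mm.
r_n/Ω = (1/2.0) × 0.6 × 620 × (0.707 × 6) = 789 N/mm → adequate.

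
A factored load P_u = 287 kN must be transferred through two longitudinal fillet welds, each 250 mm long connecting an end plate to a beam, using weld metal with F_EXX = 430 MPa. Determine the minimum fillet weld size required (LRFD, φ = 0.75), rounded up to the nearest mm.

w = 5 mm

Total weld length L = 500 mm.
Required throat t_e = P_u / (φ × 0.6 F_EXX × L) = 287 / (0.75 × 0.6 × 430 × 500 × 10⁻³) = 2.966 mm.
Required leg w = t_e / 0.707 = 4.196 mm → use 5 mm.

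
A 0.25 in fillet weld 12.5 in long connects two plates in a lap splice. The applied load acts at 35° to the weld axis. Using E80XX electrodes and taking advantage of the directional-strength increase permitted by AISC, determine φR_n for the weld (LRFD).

E80XX → F_EXX = 80 ksi.
t_e = 0.707 × 0.25 = 0.1767 in; A_we = 0.1767 × 12.5 = 2.209 in².
Directional factor: 1.0 + 0.5 sin^1.5(35°) = 1.217.
F_nw = 0.6 × 80 × 1.217 = 58.43 ksi.
φR_n = 0.75 × 58.43 × 2.209 = 96.81 kips.

φR_n ≈ 96.8 kips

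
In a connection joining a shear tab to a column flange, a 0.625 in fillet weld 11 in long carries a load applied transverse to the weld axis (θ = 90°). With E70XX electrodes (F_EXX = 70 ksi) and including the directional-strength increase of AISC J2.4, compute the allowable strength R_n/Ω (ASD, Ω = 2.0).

t_e = 0.707 × 0.625 = 0.4419 in; A_we = 0.4419 × 11 = 4.861 in².
Directional factor: 1.0 + 0.5 sin^1.5(90°) = 1.5.
F_nw = 0.6 × 70 × 1.5 = 63 ksi.
R_n/Ω = (63 × 4.861) / 2.0 = 153.1 kips.

R_n/Ω ≈ 153 kips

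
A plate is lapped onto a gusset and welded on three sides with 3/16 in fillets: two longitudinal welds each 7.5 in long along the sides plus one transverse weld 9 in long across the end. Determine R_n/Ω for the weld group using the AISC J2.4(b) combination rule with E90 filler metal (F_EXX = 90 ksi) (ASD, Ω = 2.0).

R_n/Ω ≈ 94 kips

t_e = 0.707 × 0.1875 = 0.1326 in.
R_nwl = 0.6 × 90 × 0.1326 × 15 = 107.4 kips (longitudinal, 2 welds).
R_nwt = 0.6 × 90 × 0.1326 × 9 = 64.43 kips (transverse, base value).
(i) R_nwl + R_nwt = 171.8 kips; (ii) 0.85 R_nwl + 1.5 R_nwt = 187.9 kips.
R_n = max = 187.9 kips [governs: (ii)]; R_n/Ω = 93.95 kips.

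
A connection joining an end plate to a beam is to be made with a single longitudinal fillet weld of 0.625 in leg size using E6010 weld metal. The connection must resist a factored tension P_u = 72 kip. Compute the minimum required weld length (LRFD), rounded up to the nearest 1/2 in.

E60XX → F_EXX = 60 ksi.
Throat t_e = 0.707 × 0.625 = 0.4419 in.
φr_n = 0.75 × 0.6 × 60 × 0.4419 = 11.93 kip/in.
L_req = P_u / φr_n = 72 / 11.93 = 6.035 in total.
Round up → use L = 6.5 in.

L = 6.5 in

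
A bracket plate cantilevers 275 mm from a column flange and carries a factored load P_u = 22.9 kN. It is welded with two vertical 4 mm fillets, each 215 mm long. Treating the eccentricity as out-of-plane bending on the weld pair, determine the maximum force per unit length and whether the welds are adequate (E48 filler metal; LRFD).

E48XX → F_EXX = 480 MPa.
L_w = 2 × 215 = 430 mm; section modulus (unit throat) S = 2 × L²/6 = 15410 mm².
Direct shear f_v = P/L_w = 22.9×10³/430 = 53.26 N/mm.
Moment M = P × e = 22.9×10³ × 275 = 6297500 N·mm; bending f_b = M/S = 408.7 N/mm.
f_max = √(f_v² + f_b²) = √(53.26² + 408.7²) = 412.2 N/mm.
φr_n = 0.75 × 0.6 × 480 × (0.707 × 4) = 610.8 N/mm → adequate.

f_max ≈ 412 N/mm; adequate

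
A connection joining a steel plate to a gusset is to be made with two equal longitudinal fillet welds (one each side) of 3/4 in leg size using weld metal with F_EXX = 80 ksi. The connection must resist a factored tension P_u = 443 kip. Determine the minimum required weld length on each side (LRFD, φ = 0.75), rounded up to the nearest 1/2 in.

Throat t_e = 0.707 × 0.75 = 0.5302 in.
φr_n = 0.75 × 0.6 × 80 × 0.5302 = 19.09 kip/in.
L_req = P_u / φr_n = 443 / 19.09 = 23.21 in total.
Per side: 23.21 / 2 = 11.6 in.
Round up → use L = 12 in on each side.

L = 12 in on each side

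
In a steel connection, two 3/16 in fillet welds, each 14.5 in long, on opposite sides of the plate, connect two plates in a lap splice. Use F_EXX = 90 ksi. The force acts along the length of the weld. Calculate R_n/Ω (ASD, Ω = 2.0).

Effective throat t_e = 0.707 × 0.1875 = 0.1326 in.
Total length L = 29 in; A_we = 0.1326 × 29 = 3.844 in².
F_nw = 0.6 F_EXX = 0.6 × 90 = 54 ksi.
R_n = 54 × 3.844 = 207.6 kips; R_n/Ω = 207.6/2.0 = 103.8 kips.

R_n/Ω ≈ 104 kips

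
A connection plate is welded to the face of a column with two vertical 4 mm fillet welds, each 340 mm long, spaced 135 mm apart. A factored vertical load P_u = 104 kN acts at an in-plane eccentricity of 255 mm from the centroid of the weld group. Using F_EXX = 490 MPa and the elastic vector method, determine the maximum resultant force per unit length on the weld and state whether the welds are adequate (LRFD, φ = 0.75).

f_max ≈ 577 N/mm; adequate

Total weld length L_w = 680 mm. Treat welds as unit-width lines.
Polar moment about centroid: J = 2[d³/12 + d(b/2)²] = 2[340³/12 + 340×67.5²] = 9649000 mm³.
Direct shear f_v = P/L_w = 104×10³ / 680 = 152.9 N/mm (vertical).
Torsion M = P·e = 104×10³ × 255 = 26520000 N·mm.
Critical point at (x, y) = (67.5, 170) from centroid. f_tx = M·y/J = 467.2 N/mm; f_ty = M·x/J = 185.5 N/mm.
Resultant f_max = √[f_tx² + (f_v + f_ty)²] = √[467.2² + (152.9 + 185.5)²] = 577 N/mm.
Capacity per unit length: φr_n = 0.75 × 0.6 × 490 × (0.707 × 4) = 623.6 N/mm.
577 ≤ 623.6 → adequate.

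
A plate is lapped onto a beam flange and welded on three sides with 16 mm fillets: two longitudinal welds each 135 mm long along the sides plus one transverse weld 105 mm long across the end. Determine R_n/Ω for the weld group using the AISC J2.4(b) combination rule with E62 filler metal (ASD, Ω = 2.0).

E62XX → F_EXX = 620 MPa.
t_e = 0.707 × 16 = 11.31 mm.
R_nwl = 0.6 × 620 × 11.31 × 270 × 10⁻³ = 1136 kN (longitudinal, 2 welds).
R_nwt = 0.6 × 620 × 11.31 × 105 × 10⁻³ = 441.8 kN (transverse, base value).
(i) R_nwl + R_nwt = 1578 kN; (ii) 0.85 R_nwl + 1.5 R_nwt = 1629 kN.
R_n = max = 1629 kN [governs: (ii)]; R_n/Ω = 814.3 kN.

R_n/Ω ≈ 814 kN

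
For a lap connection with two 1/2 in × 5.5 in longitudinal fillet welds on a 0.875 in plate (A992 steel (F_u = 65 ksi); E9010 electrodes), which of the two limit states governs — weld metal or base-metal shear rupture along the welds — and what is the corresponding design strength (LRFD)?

φR_n ≈ 157 kip (weld metal governs)

E90XX → F_EXX = 90 ksi.
t_e = 0.707 × 0.5 = 0.3535 in; L = 11 in.
Weld metal: φR_n = 0.75 × 0.6 × 90 × 0.3535 × 11 = 157.5 kip.
Base metal (shear rupture): φR_n = 0.75 × 0.6 × 65 × 0.875 × 11 = 281.5 kip.
Governing: weld metal.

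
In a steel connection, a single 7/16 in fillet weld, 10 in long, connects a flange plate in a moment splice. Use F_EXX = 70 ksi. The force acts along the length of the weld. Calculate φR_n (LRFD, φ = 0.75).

Effective throat t_e = 0.707 × 0.4375 = 0.3093 in.
Total length L = 10 in; A_we = 0.3093 × 10 = 3.093 in².
F_nw = 0.6 F_EXX = 0.6 × 70 = 42 ksi.
φR_n = 0.75 × 42 × 3.093 = 97.43 kips.

φR_n ≈ 97.4 kips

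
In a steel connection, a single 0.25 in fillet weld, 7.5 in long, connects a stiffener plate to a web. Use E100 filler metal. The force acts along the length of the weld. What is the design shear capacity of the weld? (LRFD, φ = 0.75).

E100XX → F_EXX = 100 ksi.
Effective throat t_e = 0.707 × 0.25 = 0.1767 in.
Total length L = 7.5 in; A_we = 0.1767 × 7.5 = 1.326 in².
F_nw = 0.6 F_EXX = 0.6 × 100 = 60 ksi.
φR_n = 0.75 × 60 × 1.326 = 59.65 kip.

φR_n ≈ 59.7 kip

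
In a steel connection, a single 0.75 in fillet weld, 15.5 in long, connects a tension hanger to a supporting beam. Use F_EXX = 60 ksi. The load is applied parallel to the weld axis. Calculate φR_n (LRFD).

φR_n ≈ 222 kips

Effective throat t_e = 0.707 × 0.75 = 0.5302 in.
Total length L = 15.5 in; A_we = 0.5302 × 15.5 = 8.219 in².
F_nw = 0.6 F_EXX = 0.6 × 60 = 36 ksi.
φR_n = 0.75 × 36 × 8.219 = 221.9 kips.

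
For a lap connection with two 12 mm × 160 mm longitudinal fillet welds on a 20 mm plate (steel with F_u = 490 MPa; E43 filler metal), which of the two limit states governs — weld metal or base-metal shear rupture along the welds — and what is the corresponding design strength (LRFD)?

E43XX → F_EXX = 430 MPa.
t_e = 0.707 × 12 = 8.484 mm; L = 320 mm.
Weld metal: φR_n = 0.75 × 0.6 × 430 × 8.484 × 320 × 10⁻³ = 525.3 kN.
Base metal (shear rupture): φR_n = 0.75 × 0.6 × 490 × 20 × 320 × 10⁻³ = 1411 kN.
Governing: weld metal.

φR_n ≈ 525 kN (weld metal governs)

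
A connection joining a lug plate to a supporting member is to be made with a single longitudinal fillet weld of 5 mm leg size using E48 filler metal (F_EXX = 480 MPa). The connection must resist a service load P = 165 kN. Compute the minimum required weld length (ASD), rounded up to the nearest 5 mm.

Throat t_e = 0.707 × 5 = 3.535 mm.
r_n/Ω = (0.6 × 480 × 3.535) / 2.0 = 509 N/mm = 0.509 kN/mm.
L_req = P / (r_n/Ω) = 165 / 0.509 = 324.1 mm total.
Round up → use L = 325 mm.

L = 325 mm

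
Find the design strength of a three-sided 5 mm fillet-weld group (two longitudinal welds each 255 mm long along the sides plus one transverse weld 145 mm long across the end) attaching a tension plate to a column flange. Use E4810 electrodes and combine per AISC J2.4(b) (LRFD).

φR_n ≈ 500 kN

E48XX → F_EXX = 480 MPa.
t_e = 0.707 × 5 = 3.535 mm.
R_nwl = 0.6 × 480 × 3.535 × 510 × 10⁻³ = 519.2 kN (longitudinal, 2 welds).
R_nwt = 0.6 × 480 × 3.535 × 145 × 10⁻³ = 147.6 kN (transverse, base value).
(i) R_nwl + R_nwt = 666.8 kN; (ii) 0.85 R_nwl + 1.5 R_nwt = 662.8 kN.
R_n = max = 666.8 kN [governs: (i)]; φR_n = 500.1 kN.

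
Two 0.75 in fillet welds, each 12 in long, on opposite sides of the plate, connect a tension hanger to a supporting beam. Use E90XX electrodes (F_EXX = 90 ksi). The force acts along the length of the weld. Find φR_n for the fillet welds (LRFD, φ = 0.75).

φR_n ≈ 515 kips

Effective throat t_e = 0.707 × 0.75 = 0.5302 in.
Total length L = 24 in; A_we = 0.5302 × 24 = 12.73 in².
F_nw = 0.6 F_EXX = 0.6 × 90 = 54 ksi.
φR_n = 0.75 × 54 × 12.73 = 515.4 kips.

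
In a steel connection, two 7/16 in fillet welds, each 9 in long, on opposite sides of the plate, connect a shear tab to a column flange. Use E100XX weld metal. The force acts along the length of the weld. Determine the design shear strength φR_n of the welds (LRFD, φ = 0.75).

E100XX → F_EXX = 100 ksi.
Effective throat t_e = 0.707 × 0.4375 = 0.3093 in.
Total length L = 18 in; A_we = 0.3093 × 18 = 5.568 in².
F_nw = 0.6 F_EXX = 0.6 × 100 = 60 ksi.
φR_n = 0.75 × 60 × 5.568 = 250.5 kips.

φR_n ≈ 251 kips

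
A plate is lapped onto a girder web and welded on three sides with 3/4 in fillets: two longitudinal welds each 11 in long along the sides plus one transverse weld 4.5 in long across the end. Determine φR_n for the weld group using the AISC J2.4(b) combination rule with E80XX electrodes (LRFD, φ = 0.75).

φR_n ≈ 506 kips

E80XX → F_EXX = 80 ksi.
t_e = 0.707 × 0.75 = 0.5302 in.
R_nwl = 0.6 × 80 × 0.5302 × 22 = 559.9 kips (longitudinal, 2 welds).
R_nwt = 0.6 × 80 × 0.5302 × 4.5 = 114.5 kips (transverse, base value).
(i) R_nwl + R_nwt = 674.5 kips; (ii) 0.85 R_nwl + 1.5 R_nwt = 647.8 kips.
R_n = max = 674.5 kips [governs: (i)]; φR_n = 505.9 kips.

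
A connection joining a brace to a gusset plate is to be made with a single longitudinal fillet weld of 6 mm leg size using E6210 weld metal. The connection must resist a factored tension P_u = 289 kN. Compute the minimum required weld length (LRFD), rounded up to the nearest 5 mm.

L = 245 mm

E62XX → F_EXX = 620 MPa.
Throat t_e = 0.707 × 6 = 4.242 mm.
φr_n = 0.75 × 0.6 × 620 × 4.242 × 10⁻³ = 1.184 kN/mm.
L_req = P_u / φr_n = 289 / 1.184 = 244.2 mm total.
Round up → use L = 245 mm.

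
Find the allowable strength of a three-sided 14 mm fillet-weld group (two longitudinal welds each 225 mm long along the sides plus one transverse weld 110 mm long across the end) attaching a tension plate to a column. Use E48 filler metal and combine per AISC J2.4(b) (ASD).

E48XX → F_EXX = 480 MPa.
t_e = 0.707 × 14 = 9.898 mm.
R_nwl = 0.6 × 480 × 9.898 × 450 × 10⁻³ = 1283 kN (longitudinal, 2 welds).
R_nwt = 0.6 × 480 × 9.898 × 110 × 10⁻³ = 313.6 kN (transverse, base value).
(i) R_nwl + R_nwt = 1596 kN; (ii) 0.85 R_nwl + 1.5 R_nwt = 1561 kN.
R_n = max = 1596 kN [governs: (i)]; R_n/Ω = 798.2 kN.

R_n/Ω ≈ 798 kN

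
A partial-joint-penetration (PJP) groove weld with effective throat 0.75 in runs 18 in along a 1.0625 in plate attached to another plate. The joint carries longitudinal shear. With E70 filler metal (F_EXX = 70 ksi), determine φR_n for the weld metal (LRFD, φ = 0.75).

φR_n ≈ 425 kips

Effective throat (given) t_e = 0.75 in.
A_we = 0.75 × 18 = 13.5 in².
F_nw = 0.6 F_EXX = 42 ksi.
φR_n = 0.75 × 42 × 13.5 = 425.2 kips.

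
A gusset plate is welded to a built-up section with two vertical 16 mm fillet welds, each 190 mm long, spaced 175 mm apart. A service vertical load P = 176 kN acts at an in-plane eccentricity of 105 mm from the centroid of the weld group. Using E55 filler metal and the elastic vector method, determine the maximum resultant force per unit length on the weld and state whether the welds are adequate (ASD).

E55XX → F_EXX = 550 MPa.
Total weld length L_w = 380 mm. Treat welds as unit-width lines.
Polar moment about centroid: J = 2[d³/12 + d(b/2)²] = 2[190³/12 + 190×87.5²] = 4053000 mm³.
Direct shear f_v = P/L_w = 176×10³ / 380 = 463.2 N/mm (vertical).
Torsion M = P·e = 176×10³ × 105 = 18480000 N·mm.
Critical point at (x, y) = (87.5, 95) from centroid. f_tx = M·y/J = 433.2 N/mm; f_ty = M·x/J = 399 N/mm.
Resultant f_max = √[f_tx² + (f_v + f_ty)²] = √[433.2² + (463.2 + 399)²] = 964.9 N/mm.
Capacity per unit length: r_n/Ω = (1/2.0) × 0.6 × 550 × (0.707 × 16) = 1866 N/mm.
964.9 ≤ 1866 → adequate.

f_max ≈ 965 N/mm; adequate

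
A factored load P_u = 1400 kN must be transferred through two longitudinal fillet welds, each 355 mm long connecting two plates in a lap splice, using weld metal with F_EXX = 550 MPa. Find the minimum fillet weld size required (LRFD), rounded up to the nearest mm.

w = 12 mm

Total weld length L = 710 mm.
Required throat t_e = P_u / (φ × 0.6 F_EXX × L) = 1400 / (0.75 × 0.6 × 550 × 710 × 10⁻³) = 7.967 mm.
Required leg w = t_e / 0.707 = 11.27 mm → use 12 mm.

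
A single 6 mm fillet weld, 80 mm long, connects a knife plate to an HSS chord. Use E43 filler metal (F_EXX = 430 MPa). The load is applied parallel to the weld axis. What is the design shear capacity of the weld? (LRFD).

Effective throat t_e = 0.707 × 6 = 4.242 mm.
Total length L = 80 mm; A_we = 4.242 × 80 = 339.4 mm².
F_nw = 0.6 F_EXX = 0.6 × 430 = 258 MPa.
φR_n = 0.75 × 258 × 339.4 × 10⁻³ = 65.67 kN.

φR_n ≈ 65.7 kN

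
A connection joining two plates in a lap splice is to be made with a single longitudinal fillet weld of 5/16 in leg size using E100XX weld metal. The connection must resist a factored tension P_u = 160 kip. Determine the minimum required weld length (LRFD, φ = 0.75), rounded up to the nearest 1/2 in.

L = 16.5 in

E100XX → F_EXX = 100 ksi.
Throat t_e = 0.707 × 0.3125 = 0.2209 in.
φr_n = 0.75 × 0.6 × 100 × 0.2209 = 9.942 kip/in.
L_req = P_u / φr_n = 160 / 9.942 = 16.09 in total.
Round up → use L = 16.5 in.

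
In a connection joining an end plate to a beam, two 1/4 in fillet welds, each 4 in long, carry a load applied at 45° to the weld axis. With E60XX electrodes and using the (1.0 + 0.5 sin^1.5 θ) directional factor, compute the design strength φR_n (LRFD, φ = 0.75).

E60XX → F_EXX = 60 ksi.
t_e = 0.707 × 0.25 = 0.1767 in; A_we = 0.1767 × 8 = 1.414 in².
Directional factor: 1.0 + 0.5 sin^1.5(45°) = 1.297.
F_nw = 0.6 × 60 × 1.297 = 46.7 ksi.
φR_n = 0.75 × 46.7 × 1.414 = 49.53 kip.

φR_n ≈ 49.5 kip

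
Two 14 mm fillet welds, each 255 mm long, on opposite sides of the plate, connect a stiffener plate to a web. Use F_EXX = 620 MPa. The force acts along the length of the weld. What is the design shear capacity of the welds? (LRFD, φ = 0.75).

φR_n ≈ 1410 kN

Effective throat t_e = 0.707 × 14 = 9.898 mm.
Total length L = 510 mm; A_we = 9.898 × 510 = 5048 mm².
F_nw = 0.6 F_EXX = 0.6 × 620 = 372 MPa.
φR_n = 0.75 × 372 × 5048 × 10⁻³ = 1408 kN.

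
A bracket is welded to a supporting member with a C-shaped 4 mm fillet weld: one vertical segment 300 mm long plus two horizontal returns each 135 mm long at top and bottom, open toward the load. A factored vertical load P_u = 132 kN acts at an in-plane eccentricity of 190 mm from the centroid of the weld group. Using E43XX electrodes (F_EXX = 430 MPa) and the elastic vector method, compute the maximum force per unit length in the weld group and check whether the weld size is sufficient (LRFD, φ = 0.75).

Total weld length L_w = 570 mm. Treat welds as unit-width lines.
Centroid: x̄ = 2×135×67.5 / 570 = 31.97 mm from the vertical weld.
Polar moment about centroid: J = I_x + I_y = [300³/12 + 2×135×150²] + [300×31.97² + 2(135³/12 + 135×35.53²)] = 9383000 mm³.
Direct shear f_v = P/L_w = 132×10³ / 570 = 231.6 N/mm (vertical).
Torsion M = P·e = 132×10³ × 190 = 25080000 N·mm.
Critical point at (x, y) = (103, 150) from centroid. f_tx = M·y/J = 401 N/mm; f_ty = M·x/J = 275.4 N/mm.
Resultant f_max = √[f_tx² + (f_v + f_ty)²] = √[401² + (231.6 + 275.4)²] = 646.4 N/mm.
Capacity per unit length: φr_n = 0.75 × 0.6 × 430 × (0.707 × 4) = 547.2 N/mm.
646.4 > 547.2 → NOT adequate.

f_max ≈ 646 N/mm; NOT adequate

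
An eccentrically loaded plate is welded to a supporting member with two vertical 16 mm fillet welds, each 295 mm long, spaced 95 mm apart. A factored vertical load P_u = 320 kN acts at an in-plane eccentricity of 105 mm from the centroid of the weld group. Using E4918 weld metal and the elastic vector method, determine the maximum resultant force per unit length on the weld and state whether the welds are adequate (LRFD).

f_max ≈ 1210 N/mm; adequate

E49XX → F_EXX = 490 MPa.
Total weld length L_w = 590 mm. Treat welds as unit-width lines.
Polar moment about centroid: J = 2[d³/12 + d(b/2)²] = 2[295³/12 + 295×47.5²] = 5610000 mm³.
Direct shear f_v = P/L_w = 320×10³ / 590 = 542.4 N/mm (vertical).
Torsion M = P·e = 320×10³ × 105 = 33600000 N·mm.
Critical point at (x, y) = (47.5, 147.5) from centroid. f_tx = M·y/J = 883.4 N/mm; f_ty = M·x/J = 284.5 N/mm.
Resultant f_max = √[f_tx² + (f_v + f_ty)²] = √[883.4² + (542.4 + 284.5)²] = 1210 N/mm.
Capacity per unit length: φr_n = 0.75 × 0.6 × 490 × (0.707 × 16) = 2494 N/mm.
1210 ≤ 2494 → adequate.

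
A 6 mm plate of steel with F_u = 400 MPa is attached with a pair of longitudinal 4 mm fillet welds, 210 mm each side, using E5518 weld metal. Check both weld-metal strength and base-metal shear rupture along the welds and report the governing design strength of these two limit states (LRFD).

φR_n ≈ 294 kN (weld metal governs)

E55XX → F_EXX = 550 MPa.
t_e = 0.707 × 4 = 2.828 mm; L = 420 mm.
Weld metal: φR_n = 0.75 × 0.6 × 550 × 2.828 × 420 × 10⁻³ = 294 kN.
Base metal (shear rupture): φR_n = 0.75 × 0.6 × 400 × 6 × 420 × 10⁻³ = 453.6 kN.
Governing: weld metal.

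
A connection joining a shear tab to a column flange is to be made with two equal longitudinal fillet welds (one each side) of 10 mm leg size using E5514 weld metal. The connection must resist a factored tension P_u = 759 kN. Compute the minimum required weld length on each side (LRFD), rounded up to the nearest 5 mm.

L = 220 mm on each side

E55XX → F_EXX = 550 MPa.
Throat t_e = 0.707 × 10 = 7.07 mm.
φr_n = 0.75 × 0.6 × 550 × 7.07 × 10⁻³ = 1.75 kN/mm.
L_req = P_u / φr_n = 759 / 1.75 = 433.8 mm total.
Per side: 433.8 / 2 = 216.9 mm.
Round up → use L = 220 mm on each side.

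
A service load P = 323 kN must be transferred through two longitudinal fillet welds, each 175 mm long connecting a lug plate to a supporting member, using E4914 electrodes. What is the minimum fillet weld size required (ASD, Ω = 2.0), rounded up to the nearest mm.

w = 9 mm

E49XX → F_EXX = 490 MPa.
Total weld length L = 350 mm.
Required throat t_e = P × Ω / (0.6 F_EXX × L) = 323 × 2.0 / (0.6 × 490 × 350 × 10⁻³) = 6.278 mm.
Required leg w = t_e / 0.707 = 8.88 mm → use 9 mm.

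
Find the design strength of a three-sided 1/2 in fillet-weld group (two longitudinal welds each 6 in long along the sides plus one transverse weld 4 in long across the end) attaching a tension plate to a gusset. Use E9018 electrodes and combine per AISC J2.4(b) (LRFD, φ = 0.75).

E90XX → F_EXX = 90 ksi.
t_e = 0.707 × 0.5 = 0.3535 in.
R_nwl = 0.6 × 90 × 0.3535 × 12 = 229.1 kip (longitudinal, 2 welds).
R_nwt = 0.6 × 90 × 0.3535 × 4 = 76.36 kip (transverse, base value).
(i) R_nwl + R_nwt = 305.4 kip; (ii) 0.85 R_nwl + 1.5 R_nwt = 309.2 kip.
R_n = max = 309.2 kip [governs: (ii)]; φR_n = 231.9 kip.

φR_n ≈ 232 kip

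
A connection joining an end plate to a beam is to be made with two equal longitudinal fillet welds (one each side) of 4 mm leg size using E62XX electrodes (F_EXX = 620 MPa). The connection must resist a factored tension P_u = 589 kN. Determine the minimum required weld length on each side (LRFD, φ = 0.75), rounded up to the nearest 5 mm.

L = 375 mm on each side

Throat t_e = 0.707 × 4 = 2.828 mm.
φr_n = 0.75 × 0.6 × 620 × 2.828 × 10⁻³ = 0.789 kN/mm.
L_req = P_u / φr_n = 589 / 0.789 = 746.5 mm total.
Per side: 746.5 / 2 = 373.3 mm.
Round up → use L = 375 mm on each side.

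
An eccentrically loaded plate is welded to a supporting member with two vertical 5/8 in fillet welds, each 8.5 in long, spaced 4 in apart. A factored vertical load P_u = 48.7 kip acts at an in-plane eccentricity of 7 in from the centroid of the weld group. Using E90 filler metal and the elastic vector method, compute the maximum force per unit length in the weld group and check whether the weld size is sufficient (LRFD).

f_max ≈ 10.9 kip/in; adequate

E90XX → F_EXX = 90 ksi.
Total weld length L_w = 17 in. Treat welds as unit-width lines.
Polar moment about centroid: J = 2[d³/12 + d(b/2)²] = 2[8.5³/12 + 8.5×2²] = 170.4 in³.
Direct shear f_v = P/L_w = 48.7 / 17 = 2.865 kip/in (vertical).
Torsion M = P·e = 48.7 × 7 = 340.9 kip·in.
Critical point at (x, y) = (2, 4.25) from centroid. f_tx = M·y/J = 8.505 kip/in; f_ty = M·x/J = 4.002 kip/in.
Resultant f_max = √[f_tx² + (f_v + f_ty)²] = √[8.505² + (2.865 + 4.002)²] = 10.93 kip/in.
Capacity per unit length: φr_n = 0.75 × 0.6 × 90 × (0.707 × 0.625) = 17.9 kip/in.
10.93 ≤ 17.9 → adequate.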